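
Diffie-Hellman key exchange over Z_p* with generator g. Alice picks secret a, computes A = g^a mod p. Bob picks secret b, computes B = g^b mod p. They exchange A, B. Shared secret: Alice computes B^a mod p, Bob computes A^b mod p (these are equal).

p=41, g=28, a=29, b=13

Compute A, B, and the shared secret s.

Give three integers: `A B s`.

A = 28^29 mod 41  (bits of 29 = 11101)
  bit 0 = 1: r = r^2 * 28 mod 41 = 1^2 * 28 = 1*28 = 28
  bit 1 = 1: r = r^2 * 28 mod 41 = 28^2 * 28 = 5*28 = 17
  bit 2 = 1: r = r^2 * 28 mod 41 = 17^2 * 28 = 2*28 = 15
  bit 3 = 0: r = r^2 mod 41 = 15^2 = 20
  bit 4 = 1: r = r^2 * 28 mod 41 = 20^2 * 28 = 31*28 = 7
  -> A = 7
B = 28^13 mod 41  (bits of 13 = 1101)
  bit 0 = 1: r = r^2 * 28 mod 41 = 1^2 * 28 = 1*28 = 28
  bit 1 = 1: r = r^2 * 28 mod 41 = 28^2 * 28 = 5*28 = 17
  bit 2 = 0: r = r^2 mod 41 = 17^2 = 2
  bit 3 = 1: r = r^2 * 28 mod 41 = 2^2 * 28 = 4*28 = 30
  -> B = 30
s = B^a = 30^29 mod 41  (bits of 29 = 11101)
  bit 0 = 1: r = r^2 * 30 mod 41 = 1^2 * 30 = 1*30 = 30
  bit 1 = 1: r = r^2 * 30 mod 41 = 30^2 * 30 = 39*30 = 22
  bit 2 = 1: r = r^2 * 30 mod 41 = 22^2 * 30 = 33*30 = 6
  bit 3 = 0: r = r^2 mod 41 = 6^2 = 36
  bit 4 = 1: r = r^2 * 30 mod 41 = 36^2 * 30 = 25*30 = 12
  -> s = B^a = 12

Answer: 7 30 12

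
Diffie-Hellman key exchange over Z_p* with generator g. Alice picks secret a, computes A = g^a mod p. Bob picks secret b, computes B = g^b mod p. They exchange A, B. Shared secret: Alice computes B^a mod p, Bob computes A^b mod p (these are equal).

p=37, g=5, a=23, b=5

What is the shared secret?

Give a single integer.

Answer: 18

Derivation:
A = 5^23 mod 37  (bits of 23 = 10111)
  bit 0 = 1: r = r^2 * 5 mod 37 = 1^2 * 5 = 1*5 = 5
  bit 1 = 0: r = r^2 mod 37 = 5^2 = 25
  bit 2 = 1: r = r^2 * 5 mod 37 = 25^2 * 5 = 33*5 = 17
  bit 3 = 1: r = r^2 * 5 mod 37 = 17^2 * 5 = 30*5 = 2
  bit 4 = 1: r = r^2 * 5 mod 37 = 2^2 * 5 = 4*5 = 20
  -> A = 20
B = 5^5 mod 37  (bits of 5 = 101)
  bit 0 = 1: r = r^2 * 5 mod 37 = 1^2 * 5 = 1*5 = 5
  bit 1 = 0: r = r^2 mod 37 = 5^2 = 25
  bit 2 = 1: r = r^2 * 5 mod 37 = 25^2 * 5 = 33*5 = 17
  -> B = 17
s = B^a = 17^23 mod 37  (bits of 23 = 10111)
  bit 0 = 1: r = r^2 * 17 mod 37 = 1^2 * 17 = 1*17 = 17
  bit 1 = 0: r = r^2 mod 37 = 17^2 = 30
  bit 2 = 1: r = r^2 * 17 mod 37 = 30^2 * 17 = 12*17 = 19
  bit 3 = 1: r = r^2 * 17 mod 37 = 19^2 * 17 = 28*17 = 32
  bit 4 = 1: r = r^2 * 17 mod 37 = 32^2 * 17 = 25*17 = 18
  -> s = B^a = 18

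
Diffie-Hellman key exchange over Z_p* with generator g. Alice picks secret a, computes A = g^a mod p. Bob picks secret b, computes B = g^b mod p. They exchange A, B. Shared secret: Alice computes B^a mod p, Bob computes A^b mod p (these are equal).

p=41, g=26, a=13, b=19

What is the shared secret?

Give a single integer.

Answer: 7

Derivation:
A = 26^13 mod 41  (bits of 13 = 1101)
  bit 0 = 1: r = r^2 * 26 mod 41 = 1^2 * 26 = 1*26 = 26
  bit 1 = 1: r = r^2 * 26 mod 41 = 26^2 * 26 = 20*26 = 28
  bit 2 = 0: r = r^2 mod 41 = 28^2 = 5
  bit 3 = 1: r = r^2 * 26 mod 41 = 5^2 * 26 = 25*26 = 35
  -> A = 35
B = 26^19 mod 41  (bits of 19 = 10011)
  bit 0 = 1: r = r^2 * 26 mod 41 = 1^2 * 26 = 1*26 = 26
  bit 1 = 0: r = r^2 mod 41 = 26^2 = 20
  bit 2 = 0: r = r^2 mod 41 = 20^2 = 31
  bit 3 = 1: r = r^2 * 26 mod 41 = 31^2 * 26 = 18*26 = 17
  bit 4 = 1: r = r^2 * 26 mod 41 = 17^2 * 26 = 2*26 = 11
  -> B = 11
s = B^a = 11^13 mod 41  (bits of 13 = 1101)
  bit 0 = 1: r = r^2 * 11 mod 41 = 1^2 * 11 = 1*11 = 11
  bit 1 = 1: r = r^2 * 11 mod 41 = 11^2 * 11 = 39*11 = 19
  bit 2 = 0: r = r^2 mod 41 = 19^2 = 33
  bit 3 = 1: r = r^2 * 11 mod 41 = 33^2 * 11 = 23*11 = 7
  -> s = B^a = 7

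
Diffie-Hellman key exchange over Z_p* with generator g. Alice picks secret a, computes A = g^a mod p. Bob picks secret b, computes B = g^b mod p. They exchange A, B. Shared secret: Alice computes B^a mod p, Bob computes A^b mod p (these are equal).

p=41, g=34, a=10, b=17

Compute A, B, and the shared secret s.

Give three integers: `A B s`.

Answer: 9 11 9

Derivation:
A = 34^10 mod 41  (bits of 10 = 1010)
  bit 0 = 1: r = r^2 * 34 mod 41 = 1^2 * 34 = 1*34 = 34
  bit 1 = 0: r = r^2 mod 41 = 34^2 = 8
  bit 2 = 1: r = r^2 * 34 mod 41 = 8^2 * 34 = 23*34 = 3
  bit 3 = 0: r = r^2 mod 41 = 3^2 = 9
  -> A = 9
B = 34^17 mod 41  (bits of 17 = 10001)
  bit 0 = 1: r = r^2 * 34 mod 41 = 1^2 * 34 = 1*34 = 34
  bit 1 = 0: r = r^2 mod 41 = 34^2 = 8
  bit 2 = 0: r = r^2 mod 41 = 8^2 = 23
  bit 3 = 0: r = r^2 mod 41 = 23^2 = 37
  bit 4 = 1: r = r^2 * 34 mod 41 = 37^2 * 34 = 16*34 = 11
  -> B = 11
s = B^a = 11^10 mod 41  (bits of 10 = 1010)
  bit 0 = 1: r = r^2 * 11 mod 41 = 1^2 * 11 = 1*11 = 11
  bit 1 = 0: r = r^2 mod 41 = 11^2 = 39
  bit 2 = 1: r = r^2 * 11 mod 41 = 39^2 * 11 = 4*11 = 3
  bit 3 = 0: r = r^2 mod 41 = 3^2 = 9
  -> s = B^a = 9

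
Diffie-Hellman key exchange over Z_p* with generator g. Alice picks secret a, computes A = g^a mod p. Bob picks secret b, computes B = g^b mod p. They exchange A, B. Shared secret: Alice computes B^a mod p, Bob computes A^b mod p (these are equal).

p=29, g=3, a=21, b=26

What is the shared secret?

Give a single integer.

A = 3^21 mod 29  (bits of 21 = 10101)
  bit 0 = 1: r = r^2 * 3 mod 29 = 1^2 * 3 = 1*3 = 3
  bit 1 = 0: r = r^2 mod 29 = 3^2 = 9
  bit 2 = 1: r = r^2 * 3 mod 29 = 9^2 * 3 = 23*3 = 11
  bit 3 = 0: r = r^2 mod 29 = 11^2 = 5
  bit 4 = 1: r = r^2 * 3 mod 29 = 5^2 * 3 = 25*3 = 17
  -> A = 17
B = 3^26 mod 29  (bits of 26 = 11010)
  bit 0 = 1: r = r^2 * 3 mod 29 = 1^2 * 3 = 1*3 = 3
  bit 1 = 1: r = r^2 * 3 mod 29 = 3^2 * 3 = 9*3 = 27
  bit 2 = 0: r = r^2 mod 29 = 27^2 = 4
  bit 3 = 1: r = r^2 * 3 mod 29 = 4^2 * 3 = 16*3 = 19
  bit 4 = 0: r = r^2 mod 29 = 19^2 = 13
  -> B = 13
s = B^a = 13^21 mod 29  (bits of 21 = 10101)
  bit 0 = 1: r = r^2 * 13 mod 29 = 1^2 * 13 = 1*13 = 13
  bit 1 = 0: r = r^2 mod 29 = 13^2 = 24
  bit 2 = 1: r = r^2 * 13 mod 29 = 24^2 * 13 = 25*13 = 6
  bit 3 = 0: r = r^2 mod 29 = 6^2 = 7
  bit 4 = 1: r = r^2 * 13 mod 29 = 7^2 * 13 = 20*13 = 28
  -> s = B^a = 28

Answer: 28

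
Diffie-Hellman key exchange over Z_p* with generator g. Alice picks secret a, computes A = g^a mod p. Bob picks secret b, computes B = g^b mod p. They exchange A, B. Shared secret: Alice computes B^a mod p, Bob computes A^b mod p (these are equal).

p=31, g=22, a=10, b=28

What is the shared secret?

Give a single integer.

A = 22^10 mod 31  (bits of 10 = 1010)
  bit 0 = 1: r = r^2 * 22 mod 31 = 1^2 * 22 = 1*22 = 22
  bit 1 = 0: r = r^2 mod 31 = 22^2 = 19
  bit 2 = 1: r = r^2 * 22 mod 31 = 19^2 * 22 = 20*22 = 6
  bit 3 = 0: r = r^2 mod 31 = 6^2 = 5
  -> A = 5
B = 22^28 mod 31  (bits of 28 = 11100)
  bit 0 = 1: r = r^2 * 22 mod 31 = 1^2 * 22 = 1*22 = 22
  bit 1 = 1: r = r^2 * 22 mod 31 = 22^2 * 22 = 19*22 = 15
  bit 2 = 1: r = r^2 * 22 mod 31 = 15^2 * 22 = 8*22 = 21
  bit 3 = 0: r = r^2 mod 31 = 21^2 = 7
  bit 4 = 0: r = r^2 mod 31 = 7^2 = 18
  -> B = 18
s = B^a = 18^10 mod 31  (bits of 10 = 1010)
  bit 0 = 1: r = r^2 * 18 mod 31 = 1^2 * 18 = 1*18 = 18
  bit 1 = 0: r = r^2 mod 31 = 18^2 = 14
  bit 2 = 1: r = r^2 * 18 mod 31 = 14^2 * 18 = 10*18 = 25
  bit 3 = 0: r = r^2 mod 31 = 25^2 = 5
  -> s = B^a = 5

Answer: 5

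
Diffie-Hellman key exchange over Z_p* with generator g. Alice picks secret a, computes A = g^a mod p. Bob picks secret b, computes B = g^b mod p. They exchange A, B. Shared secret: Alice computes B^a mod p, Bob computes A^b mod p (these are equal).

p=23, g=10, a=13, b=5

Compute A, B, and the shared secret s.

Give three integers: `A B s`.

Answer: 15 19 7

Derivation:
A = 10^13 mod 23  (bits of 13 = 1101)
  bit 0 = 1: r = r^2 * 10 mod 23 = 1^2 * 10 = 1*10 = 10
  bit 1 = 1: r = r^2 * 10 mod 23 = 10^2 * 10 = 8*10 = 11
  bit 2 = 0: r = r^2 mod 23 = 11^2 = 6
  bit 3 = 1: r = r^2 * 10 mod 23 = 6^2 * 10 = 13*10 = 15
  -> A = 15
B = 10^5 mod 23  (bits of 5 = 101)
  bit 0 = 1: r = r^2 * 10 mod 23 = 1^2 * 10 = 1*10 = 10
  bit 1 = 0: r = r^2 mod 23 = 10^2 = 8
  bit 2 = 1: r = r^2 * 10 mod 23 = 8^2 * 10 = 18*10 = 19
  -> B = 19
s = B^a = 19^13 mod 23  (bits of 13 = 1101)
  bit 0 = 1: r = r^2 * 19 mod 23 = 1^2 * 19 = 1*19 = 19
  bit 1 = 1: r = r^2 * 19 mod 23 = 19^2 * 19 = 16*19 = 5
  bit 2 = 0: r = r^2 mod 23 = 5^2 = 2
  bit 3 = 1: r = r^2 * 19 mod 23 = 2^2 * 19 = 4*19 = 7
  -> s = B^a = 7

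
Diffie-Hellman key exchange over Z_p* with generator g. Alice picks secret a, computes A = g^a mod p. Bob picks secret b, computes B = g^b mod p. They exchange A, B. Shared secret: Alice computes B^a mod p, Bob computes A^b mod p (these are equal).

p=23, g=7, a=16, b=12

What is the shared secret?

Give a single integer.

A = 7^16 mod 23  (bits of 16 = 10000)
  bit 0 = 1: r = r^2 * 7 mod 23 = 1^2 * 7 = 1*7 = 7
  bit 1 = 0: r = r^2 mod 23 = 7^2 = 3
  bit 2 = 0: r = r^2 mod 23 = 3^2 = 9
  bit 3 = 0: r = r^2 mod 23 = 9^2 = 12
  bit 4 = 0: r = r^2 mod 23 = 12^2 = 6
  -> A = 6
B = 7^12 mod 23  (bits of 12 = 1100)
  bit 0 = 1: r = r^2 * 7 mod 23 = 1^2 * 7 = 1*7 = 7
  bit 1 = 1: r = r^2 * 7 mod 23 = 7^2 * 7 = 3*7 = 21
  bit 2 = 0: r = r^2 mod 23 = 21^2 = 4
  bit 3 = 0: r = r^2 mod 23 = 4^2 = 16
  -> B = 16
s = B^a = 16^16 mod 23  (bits of 16 = 10000)
  bit 0 = 1: r = r^2 * 16 mod 23 = 1^2 * 16 = 1*16 = 16
  bit 1 = 0: r = r^2 mod 23 = 16^2 = 3
  bit 2 = 0: r = r^2 mod 23 = 3^2 = 9
  bit 3 = 0: r = r^2 mod 23 = 9^2 = 12
  bit 4 = 0: r = r^2 mod 23 = 12^2 = 6
  -> s = B^a = 6

Answer: 6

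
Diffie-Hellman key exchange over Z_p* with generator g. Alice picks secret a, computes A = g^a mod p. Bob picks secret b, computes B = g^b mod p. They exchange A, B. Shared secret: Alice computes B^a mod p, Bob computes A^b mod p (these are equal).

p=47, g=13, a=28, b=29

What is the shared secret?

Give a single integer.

A = 13^28 mod 47  (bits of 28 = 11100)
  bit 0 = 1: r = r^2 * 13 mod 47 = 1^2 * 13 = 1*13 = 13
  bit 1 = 1: r = r^2 * 13 mod 47 = 13^2 * 13 = 28*13 = 35
  bit 2 = 1: r = r^2 * 13 mod 47 = 35^2 * 13 = 3*13 = 39
  bit 3 = 0: r = r^2 mod 47 = 39^2 = 17
  bit 4 = 0: r = r^2 mod 47 = 17^2 = 7
  -> A = 7
B = 13^29 mod 47  (bits of 29 = 11101)
  bit 0 = 1: r = r^2 * 13 mod 47 = 1^2 * 13 = 1*13 = 13
  bit 1 = 1: r = r^2 * 13 mod 47 = 13^2 * 13 = 28*13 = 35
  bit 2 = 1: r = r^2 * 13 mod 47 = 35^2 * 13 = 3*13 = 39
  bit 3 = 0: r = r^2 mod 47 = 39^2 = 17
  bit 4 = 1: r = r^2 * 13 mod 47 = 17^2 * 13 = 7*13 = 44
  -> B = 44
s = B^a = 44^28 mod 47  (bits of 28 = 11100)
  bit 0 = 1: r = r^2 * 44 mod 47 = 1^2 * 44 = 1*44 = 44
  bit 1 = 1: r = r^2 * 44 mod 47 = 44^2 * 44 = 9*44 = 20
  bit 2 = 1: r = r^2 * 44 mod 47 = 20^2 * 44 = 24*44 = 22
  bit 3 = 0: r = r^2 mod 47 = 22^2 = 14
  bit 4 = 0: r = r^2 mod 47 = 14^2 = 8
  -> s = B^a = 8

Answer: 8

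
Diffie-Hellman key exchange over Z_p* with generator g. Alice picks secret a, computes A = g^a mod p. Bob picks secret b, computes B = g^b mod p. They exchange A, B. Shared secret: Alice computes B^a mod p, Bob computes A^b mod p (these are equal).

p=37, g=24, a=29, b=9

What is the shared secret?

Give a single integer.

A = 24^29 mod 37  (bits of 29 = 11101)
  bit 0 = 1: r = r^2 * 24 mod 37 = 1^2 * 24 = 1*24 = 24
  bit 1 = 1: r = r^2 * 24 mod 37 = 24^2 * 24 = 21*24 = 23
  bit 2 = 1: r = r^2 * 24 mod 37 = 23^2 * 24 = 11*24 = 5
  bit 3 = 0: r = r^2 mod 37 = 5^2 = 25
  bit 4 = 1: r = r^2 * 24 mod 37 = 25^2 * 24 = 33*24 = 15
  -> A = 15
B = 24^9 mod 37  (bits of 9 = 1001)
  bit 0 = 1: r = r^2 * 24 mod 37 = 1^2 * 24 = 1*24 = 24
  bit 1 = 0: r = r^2 mod 37 = 24^2 = 21
  bit 2 = 0: r = r^2 mod 37 = 21^2 = 34
  bit 3 = 1: r = r^2 * 24 mod 37 = 34^2 * 24 = 9*24 = 31
  -> B = 31
s = B^a = 31^29 mod 37  (bits of 29 = 11101)
  bit 0 = 1: r = r^2 * 31 mod 37 = 1^2 * 31 = 1*31 = 31
  bit 1 = 1: r = r^2 * 31 mod 37 = 31^2 * 31 = 36*31 = 6
  bit 2 = 1: r = r^2 * 31 mod 37 = 6^2 * 31 = 36*31 = 6
  bit 3 = 0: r = r^2 mod 37 = 6^2 = 36
  bit 4 = 1: r = r^2 * 31 mod 37 = 36^2 * 31 = 1*31 = 31
  -> s = B^a = 31

Answer: 31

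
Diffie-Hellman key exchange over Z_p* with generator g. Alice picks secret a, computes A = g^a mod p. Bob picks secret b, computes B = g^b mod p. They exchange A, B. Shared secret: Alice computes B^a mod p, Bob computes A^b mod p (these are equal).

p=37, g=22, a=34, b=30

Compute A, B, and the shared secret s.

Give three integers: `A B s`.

Answer: 25 11 26

Derivation:
A = 22^34 mod 37  (bits of 34 = 100010)
  bit 0 = 1: r = r^2 * 22 mod 37 = 1^2 * 22 = 1*22 = 22
  bit 1 = 0: r = r^2 mod 37 = 22^2 = 3
  bit 2 = 0: r = r^2 mod 37 = 3^2 = 9
  bit 3 = 0: r = r^2 mod 37 = 9^2 = 7
  bit 4 = 1: r = r^2 * 22 mod 37 = 7^2 * 22 = 12*22 = 5
  bit 5 = 0: r = r^2 mod 37 = 5^2 = 25
  -> A = 25
B = 22^30 mod 37  (bits of 30 = 11110)
  bit 0 = 1: r = r^2 * 22 mod 37 = 1^2 * 22 = 1*22 = 22
  bit 1 = 1: r = r^2 * 22 mod 37 = 22^2 * 22 = 3*22 = 29
  bit 2 = 1: r = r^2 * 22 mod 37 = 29^2 * 22 = 27*22 = 2
  bit 3 = 1: r = r^2 * 22 mod 37 = 2^2 * 22 = 4*22 = 14
  bit 4 = 0: r = r^2 mod 37 = 14^2 = 11
  -> B = 11
s = B^a = 11^34 mod 37  (bits of 34 = 100010)
  bit 0 = 1: r = r^2 * 11 mod 37 = 1^2 * 11 = 1*11 = 11
  bit 1 = 0: r = r^2 mod 37 = 11^2 = 10
  bit 2 = 0: r = r^2 mod 37 = 10^2 = 26
  bit 3 = 0: r = r^2 mod 37 = 26^2 = 10
  bit 4 = 1: r = r^2 * 11 mod 37 = 10^2 * 11 = 26*11 = 27
  bit 5 = 0: r = r^2 mod 37 = 27^2 = 26
  -> s = B^a = 26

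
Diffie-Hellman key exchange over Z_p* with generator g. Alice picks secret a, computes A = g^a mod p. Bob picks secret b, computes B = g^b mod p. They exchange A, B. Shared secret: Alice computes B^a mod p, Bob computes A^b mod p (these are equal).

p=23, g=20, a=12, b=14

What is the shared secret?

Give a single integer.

Answer: 4

Derivation:
A = 20^12 mod 23  (bits of 12 = 1100)
  bit 0 = 1: r = r^2 * 20 mod 23 = 1^2 * 20 = 1*20 = 20
  bit 1 = 1: r = r^2 * 20 mod 23 = 20^2 * 20 = 9*20 = 19
  bit 2 = 0: r = r^2 mod 23 = 19^2 = 16
  bit 3 = 0: r = r^2 mod 23 = 16^2 = 3
  -> A = 3
B = 20^14 mod 23  (bits of 14 = 1110)
  bit 0 = 1: r = r^2 * 20 mod 23 = 1^2 * 20 = 1*20 = 20
  bit 1 = 1: r = r^2 * 20 mod 23 = 20^2 * 20 = 9*20 = 19
  bit 2 = 1: r = r^2 * 20 mod 23 = 19^2 * 20 = 16*20 = 21
  bit 3 = 0: r = r^2 mod 23 = 21^2 = 4
  -> B = 4
s = B^a = 4^12 mod 23  (bits of 12 = 1100)
  bit 0 = 1: r = r^2 * 4 mod 23 = 1^2 * 4 = 1*4 = 4
  bit 1 = 1: r = r^2 * 4 mod 23 = 4^2 * 4 = 16*4 = 18
  bit 2 = 0: r = r^2 mod 23 = 18^2 = 2
  bit 3 = 0: r = r^2 mod 23 = 2^2 = 4
  -> s = B^a = 4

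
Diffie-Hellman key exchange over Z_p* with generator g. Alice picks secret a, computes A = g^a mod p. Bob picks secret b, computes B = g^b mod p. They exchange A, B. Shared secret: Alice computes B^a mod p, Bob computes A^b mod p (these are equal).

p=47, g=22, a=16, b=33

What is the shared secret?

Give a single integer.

A = 22^16 mod 47  (bits of 16 = 10000)
  bit 0 = 1: r = r^2 * 22 mod 47 = 1^2 * 22 = 1*22 = 22
  bit 1 = 0: r = r^2 mod 47 = 22^2 = 14
  bit 2 = 0: r = r^2 mod 47 = 14^2 = 8
  bit 3 = 0: r = r^2 mod 47 = 8^2 = 17
  bit 4 = 0: r = r^2 mod 47 = 17^2 = 7
  -> A = 7
B = 22^33 mod 47  (bits of 33 = 100001)
  bit 0 = 1: r = r^2 * 22 mod 47 = 1^2 * 22 = 1*22 = 22
  bit 1 = 0: r = r^2 mod 47 = 22^2 = 14
  bit 2 = 0: r = r^2 mod 47 = 14^2 = 8
  bit 3 = 0: r = r^2 mod 47 = 8^2 = 17
  bit 4 = 0: r = r^2 mod 47 = 17^2 = 7
  bit 5 = 1: r = r^2 * 22 mod 47 = 7^2 * 22 = 2*22 = 44
  -> B = 44
s = B^a = 44^16 mod 47  (bits of 16 = 10000)
  bit 0 = 1: r = r^2 * 44 mod 47 = 1^2 * 44 = 1*44 = 44
  bit 1 = 0: r = r^2 mod 47 = 44^2 = 9
  bit 2 = 0: r = r^2 mod 47 = 9^2 = 34
  bit 3 = 0: r = r^2 mod 47 = 34^2 = 28
  bit 4 = 0: r = r^2 mod 47 = 28^2 = 32
  -> s = B^a = 32

Answer: 32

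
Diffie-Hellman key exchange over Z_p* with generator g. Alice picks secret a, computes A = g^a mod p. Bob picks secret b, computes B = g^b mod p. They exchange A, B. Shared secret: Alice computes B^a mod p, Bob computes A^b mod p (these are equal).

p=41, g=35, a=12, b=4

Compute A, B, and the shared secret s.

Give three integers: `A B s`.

Answer: 4 25 10

Derivation:
A = 35^12 mod 41  (bits of 12 = 1100)
  bit 0 = 1: r = r^2 * 35 mod 41 = 1^2 * 35 = 1*35 = 35
  bit 1 = 1: r = r^2 * 35 mod 41 = 35^2 * 35 = 36*35 = 30
  bit 2 = 0: r = r^2 mod 41 = 30^2 = 39
  bit 3 = 0: r = r^2 mod 41 = 39^2 = 4
  -> A = 4
B = 35^4 mod 41  (bits of 4 = 100)
  bit 0 = 1: r = r^2 * 35 mod 41 = 1^2 * 35 = 1*35 = 35
  bit 1 = 0: r = r^2 mod 41 = 35^2 = 36
  bit 2 = 0: r = r^2 mod 41 = 36^2 = 25
  -> B = 25
s = B^a = 25^12 mod 41  (bits of 12 = 1100)
  bit 0 = 1: r = r^2 * 25 mod 41 = 1^2 * 25 = 1*25 = 25
  bit 1 = 1: r = r^2 * 25 mod 41 = 25^2 * 25 = 10*25 = 4
  bit 2 = 0: r = r^2 mod 41 = 4^2 = 16
  bit 3 = 0: r = r^2 mod 41 = 16^2 = 10
  -> s = B^a = 10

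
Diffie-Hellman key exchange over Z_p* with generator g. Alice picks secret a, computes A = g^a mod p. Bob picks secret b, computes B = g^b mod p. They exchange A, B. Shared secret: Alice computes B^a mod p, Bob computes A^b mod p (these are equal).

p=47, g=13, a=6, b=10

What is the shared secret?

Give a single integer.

Answer: 17

Derivation:
A = 13^6 mod 47  (bits of 6 = 110)
  bit 0 = 1: r = r^2 * 13 mod 47 = 1^2 * 13 = 1*13 = 13
  bit 1 = 1: r = r^2 * 13 mod 47 = 13^2 * 13 = 28*13 = 35
  bit 2 = 0: r = r^2 mod 47 = 35^2 = 3
  -> A = 3
B = 13^10 mod 47  (bits of 10 = 1010)
  bit 0 = 1: r = r^2 * 13 mod 47 = 1^2 * 13 = 1*13 = 13
  bit 1 = 0: r = r^2 mod 47 = 13^2 = 28
  bit 2 = 1: r = r^2 * 13 mod 47 = 28^2 * 13 = 32*13 = 40
  bit 3 = 0: r = r^2 mod 47 = 40^2 = 2
  -> B = 2
s = B^a = 2^6 mod 47  (bits of 6 = 110)
  bit 0 = 1: r = r^2 * 2 mod 47 = 1^2 * 2 = 1*2 = 2
  bit 1 = 1: r = r^2 * 2 mod 47 = 2^2 * 2 = 4*2 = 8
  bit 2 = 0: r = r^2 mod 47 = 8^2 = 17
  -> s = B^a = 17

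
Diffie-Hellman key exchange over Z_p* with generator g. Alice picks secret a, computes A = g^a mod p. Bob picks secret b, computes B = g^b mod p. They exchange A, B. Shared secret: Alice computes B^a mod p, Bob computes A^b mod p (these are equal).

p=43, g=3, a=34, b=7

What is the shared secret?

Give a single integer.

A = 3^34 mod 43  (bits of 34 = 100010)
  bit 0 = 1: r = r^2 * 3 mod 43 = 1^2 * 3 = 1*3 = 3
  bit 1 = 0: r = r^2 mod 43 = 3^2 = 9
  bit 2 = 0: r = r^2 mod 43 = 9^2 = 38
  bit 3 = 0: r = r^2 mod 43 = 38^2 = 25
  bit 4 = 1: r = r^2 * 3 mod 43 = 25^2 * 3 = 23*3 = 26
  bit 5 = 0: r = r^2 mod 43 = 26^2 = 31
  -> A = 31
B = 3^7 mod 43  (bits of 7 = 111)
  bit 0 = 1: r = r^2 * 3 mod 43 = 1^2 * 3 = 1*3 = 3
  bit 1 = 1: r = r^2 * 3 mod 43 = 3^2 * 3 = 9*3 = 27
  bit 2 = 1: r = r^2 * 3 mod 43 = 27^2 * 3 = 41*3 = 37
  -> B = 37
s = B^a = 37^34 mod 43  (bits of 34 = 100010)
  bit 0 = 1: r = r^2 * 37 mod 43 = 1^2 * 37 = 1*37 = 37
  bit 1 = 0: r = r^2 mod 43 = 37^2 = 36
  bit 2 = 0: r = r^2 mod 43 = 36^2 = 6
  bit 3 = 0: r = r^2 mod 43 = 6^2 = 36
  bit 4 = 1: r = r^2 * 37 mod 43 = 36^2 * 37 = 6*37 = 7
  bit 5 = 0: r = r^2 mod 43 = 7^2 = 6
  -> s = B^a = 6

Answer: 6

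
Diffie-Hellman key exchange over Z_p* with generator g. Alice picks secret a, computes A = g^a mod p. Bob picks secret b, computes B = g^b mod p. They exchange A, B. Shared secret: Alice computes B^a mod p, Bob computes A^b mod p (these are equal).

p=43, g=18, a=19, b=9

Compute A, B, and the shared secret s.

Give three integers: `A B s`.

A = 18^19 mod 43  (bits of 19 = 10011)
  bit 0 = 1: r = r^2 * 18 mod 43 = 1^2 * 18 = 1*18 = 18
  bit 1 = 0: r = r^2 mod 43 = 18^2 = 23
  bit 2 = 0: r = r^2 mod 43 = 23^2 = 13
  bit 3 = 1: r = r^2 * 18 mod 43 = 13^2 * 18 = 40*18 = 32
  bit 4 = 1: r = r^2 * 18 mod 43 = 32^2 * 18 = 35*18 = 28
  -> A = 28
B = 18^9 mod 43  (bits of 9 = 1001)
  bit 0 = 1: r = r^2 * 18 mod 43 = 1^2 * 18 = 1*18 = 18
  bit 1 = 0: r = r^2 mod 43 = 18^2 = 23
  bit 2 = 0: r = r^2 mod 43 = 23^2 = 13
  bit 3 = 1: r = r^2 * 18 mod 43 = 13^2 * 18 = 40*18 = 32
  -> B = 32
s = B^a = 32^19 mod 43  (bits of 19 = 10011)
  bit 0 = 1: r = r^2 * 32 mod 43 = 1^2 * 32 = 1*32 = 32
  bit 1 = 0: r = r^2 mod 43 = 32^2 = 35
  bit 2 = 0: r = r^2 mod 43 = 35^2 = 21
  bit 3 = 1: r = r^2 * 32 mod 43 = 21^2 * 32 = 11*32 = 8
  bit 4 = 1: r = r^2 * 32 mod 43 = 8^2 * 32 = 21*32 = 27
  -> s = B^a = 27

Answer: 28 32 27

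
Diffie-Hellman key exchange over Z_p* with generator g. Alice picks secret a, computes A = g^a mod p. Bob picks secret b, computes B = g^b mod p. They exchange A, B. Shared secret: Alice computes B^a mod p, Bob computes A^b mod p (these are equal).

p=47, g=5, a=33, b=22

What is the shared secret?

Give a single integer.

A = 5^33 mod 47  (bits of 33 = 100001)
  bit 0 = 1: r = r^2 * 5 mod 47 = 1^2 * 5 = 1*5 = 5
  bit 1 = 0: r = r^2 mod 47 = 5^2 = 25
  bit 2 = 0: r = r^2 mod 47 = 25^2 = 14
  bit 3 = 0: r = r^2 mod 47 = 14^2 = 8
  bit 4 = 0: r = r^2 mod 47 = 8^2 = 17
  bit 5 = 1: r = r^2 * 5 mod 47 = 17^2 * 5 = 7*5 = 35
  -> A = 35
B = 5^22 mod 47  (bits of 22 = 10110)
  bit 0 = 1: r = r^2 * 5 mod 47 = 1^2 * 5 = 1*5 = 5
  bit 1 = 0: r = r^2 mod 47 = 5^2 = 25
  bit 2 = 1: r = r^2 * 5 mod 47 = 25^2 * 5 = 14*5 = 23
  bit 3 = 1: r = r^2 * 5 mod 47 = 23^2 * 5 = 12*5 = 13
  bit 4 = 0: r = r^2 mod 47 = 13^2 = 28
  -> B = 28
s = B^a = 28^33 mod 47  (bits of 33 = 100001)
  bit 0 = 1: r = r^2 * 28 mod 47 = 1^2 * 28 = 1*28 = 28
  bit 1 = 0: r = r^2 mod 47 = 28^2 = 32
  bit 2 = 0: r = r^2 mod 47 = 32^2 = 37
  bit 3 = 0: r = r^2 mod 47 = 37^2 = 6
  bit 4 = 0: r = r^2 mod 47 = 6^2 = 36
  bit 5 = 1: r = r^2 * 28 mod 47 = 36^2 * 28 = 27*28 = 4
  -> s = B^a = 4

Answer: 4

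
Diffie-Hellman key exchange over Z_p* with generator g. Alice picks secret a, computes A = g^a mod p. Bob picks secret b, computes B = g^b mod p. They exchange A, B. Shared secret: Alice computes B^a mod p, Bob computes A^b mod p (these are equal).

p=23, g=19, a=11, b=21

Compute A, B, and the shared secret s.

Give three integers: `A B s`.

A = 19^11 mod 23  (bits of 11 = 1011)
  bit 0 = 1: r = r^2 * 19 mod 23 = 1^2 * 19 = 1*19 = 19
  bit 1 = 0: r = r^2 mod 23 = 19^2 = 16
  bit 2 = 1: r = r^2 * 19 mod 23 = 16^2 * 19 = 3*19 = 11
  bit 3 = 1: r = r^2 * 19 mod 23 = 11^2 * 19 = 6*19 = 22
  -> A = 22
B = 19^21 mod 23  (bits of 21 = 10101)
  bit 0 = 1: r = r^2 * 19 mod 23 = 1^2 * 19 = 1*19 = 19
  bit 1 = 0: r = r^2 mod 23 = 19^2 = 16
  bit 2 = 1: r = r^2 * 19 mod 23 = 16^2 * 19 = 3*19 = 11
  bit 3 = 0: r = r^2 mod 23 = 11^2 = 6
  bit 4 = 1: r = r^2 * 19 mod 23 = 6^2 * 19 = 13*19 = 17
  -> B = 17
s = B^a = 17^11 mod 23  (bits of 11 = 1011)
  bit 0 = 1: r = r^2 * 17 mod 23 = 1^2 * 17 = 1*17 = 17
  bit 1 = 0: r = r^2 mod 23 = 17^2 = 13
  bit 2 = 1: r = r^2 * 17 mod 23 = 13^2 * 17 = 8*17 = 21
  bit 3 = 1: r = r^2 * 17 mod 23 = 21^2 * 17 = 4*17 = 22
  -> s = B^a = 22

Answer: 22 17 22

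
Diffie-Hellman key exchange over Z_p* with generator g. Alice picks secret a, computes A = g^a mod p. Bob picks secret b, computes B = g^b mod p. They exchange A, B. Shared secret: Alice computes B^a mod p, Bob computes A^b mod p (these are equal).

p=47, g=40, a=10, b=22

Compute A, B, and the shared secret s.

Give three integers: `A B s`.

Answer: 32 27 25

Derivation:
A = 40^10 mod 47  (bits of 10 = 1010)
  bit 0 = 1: r = r^2 * 40 mod 47 = 1^2 * 40 = 1*40 = 40
  bit 1 = 0: r = r^2 mod 47 = 40^2 = 2
  bit 2 = 1: r = r^2 * 40 mod 47 = 2^2 * 40 = 4*40 = 19
  bit 3 = 0: r = r^2 mod 47 = 19^2 = 32
  -> A = 32
B = 40^22 mod 47  (bits of 22 = 10110)
  bit 0 = 1: r = r^2 * 40 mod 47 = 1^2 * 40 = 1*40 = 40
  bit 1 = 0: r = r^2 mod 47 = 40^2 = 2
  bit 2 = 1: r = r^2 * 40 mod 47 = 2^2 * 40 = 4*40 = 19
  bit 3 = 1: r = r^2 * 40 mod 47 = 19^2 * 40 = 32*40 = 11
  bit 4 = 0: r = r^2 mod 47 = 11^2 = 27
  -> B = 27
s = B^a = 27^10 mod 47  (bits of 10 = 1010)
  bit 0 = 1: r = r^2 * 27 mod 47 = 1^2 * 27 = 1*27 = 27
  bit 1 = 0: r = r^2 mod 47 = 27^2 = 24
  bit 2 = 1: r = r^2 * 27 mod 47 = 24^2 * 27 = 12*27 = 42
  bit 3 = 0: r = r^2 mod 47 = 42^2 = 25
  -> s = B^a = 25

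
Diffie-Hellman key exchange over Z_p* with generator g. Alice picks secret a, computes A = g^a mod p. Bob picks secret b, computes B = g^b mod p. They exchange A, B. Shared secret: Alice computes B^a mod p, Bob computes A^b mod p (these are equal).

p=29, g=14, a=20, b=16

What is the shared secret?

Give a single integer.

A = 14^20 mod 29  (bits of 20 = 10100)
  bit 0 = 1: r = r^2 * 14 mod 29 = 1^2 * 14 = 1*14 = 14
  bit 1 = 0: r = r^2 mod 29 = 14^2 = 22
  bit 2 = 1: r = r^2 * 14 mod 29 = 22^2 * 14 = 20*14 = 19
  bit 3 = 0: r = r^2 mod 29 = 19^2 = 13
  bit 4 = 0: r = r^2 mod 29 = 13^2 = 24
  -> A = 24
B = 14^16 mod 29  (bits of 16 = 10000)
  bit 0 = 1: r = r^2 * 14 mod 29 = 1^2 * 14 = 1*14 = 14
  bit 1 = 0: r = r^2 mod 29 = 14^2 = 22
  bit 2 = 0: r = r^2 mod 29 = 22^2 = 20
  bit 3 = 0: r = r^2 mod 29 = 20^2 = 23
  bit 4 = 0: r = r^2 mod 29 = 23^2 = 7
  -> B = 7
s = B^a = 7^20 mod 29  (bits of 20 = 10100)
  bit 0 = 1: r = r^2 * 7 mod 29 = 1^2 * 7 = 1*7 = 7
  bit 1 = 0: r = r^2 mod 29 = 7^2 = 20
  bit 2 = 1: r = r^2 * 7 mod 29 = 20^2 * 7 = 23*7 = 16
  bit 3 = 0: r = r^2 mod 29 = 16^2 = 24
  bit 4 = 0: r = r^2 mod 29 = 24^2 = 25
  -> s = B^a = 25

Answer: 25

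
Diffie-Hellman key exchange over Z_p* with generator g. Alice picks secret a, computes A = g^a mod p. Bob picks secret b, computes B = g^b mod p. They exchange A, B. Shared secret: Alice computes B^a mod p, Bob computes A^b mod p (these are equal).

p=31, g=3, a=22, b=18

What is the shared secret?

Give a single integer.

Answer: 16

Derivation:
A = 3^22 mod 31  (bits of 22 = 10110)
  bit 0 = 1: r = r^2 * 3 mod 31 = 1^2 * 3 = 1*3 = 3
  bit 1 = 0: r = r^2 mod 31 = 3^2 = 9
  bit 2 = 1: r = r^2 * 3 mod 31 = 9^2 * 3 = 19*3 = 26
  bit 3 = 1: r = r^2 * 3 mod 31 = 26^2 * 3 = 25*3 = 13
  bit 4 = 0: r = r^2 mod 31 = 13^2 = 14
  -> A = 14
B = 3^18 mod 31  (bits of 18 = 10010)
  bit 0 = 1: r = r^2 * 3 mod 31 = 1^2 * 3 = 1*3 = 3
  bit 1 = 0: r = r^2 mod 31 = 3^2 = 9
  bit 2 = 0: r = r^2 mod 31 = 9^2 = 19
  bit 3 = 1: r = r^2 * 3 mod 31 = 19^2 * 3 = 20*3 = 29
  bit 4 = 0: r = r^2 mod 31 = 29^2 = 4
  -> B = 4
s = B^a = 4^22 mod 31  (bits of 22 = 10110)
  bit 0 = 1: r = r^2 * 4 mod 31 = 1^2 * 4 = 1*4 = 4
  bit 1 = 0: r = r^2 mod 31 = 4^2 = 16
  bit 2 = 1: r = r^2 * 4 mod 31 = 16^2 * 4 = 8*4 = 1
  bit 3 = 1: r = r^2 * 4 mod 31 = 1^2 * 4 = 1*4 = 4
  bit 4 = 0: r = r^2 mod 31 = 4^2 = 16
  -> s = B^a = 16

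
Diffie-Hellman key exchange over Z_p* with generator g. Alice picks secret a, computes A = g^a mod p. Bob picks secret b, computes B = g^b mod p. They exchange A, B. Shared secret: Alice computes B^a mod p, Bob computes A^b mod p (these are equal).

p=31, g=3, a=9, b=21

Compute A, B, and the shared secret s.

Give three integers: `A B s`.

Answer: 29 15 29

Derivation:
A = 3^9 mod 31  (bits of 9 = 1001)
  bit 0 = 1: r = r^2 * 3 mod 31 = 1^2 * 3 = 1*3 = 3
  bit 1 = 0: r = r^2 mod 31 = 3^2 = 9
  bit 2 = 0: r = r^2 mod 31 = 9^2 = 19
  bit 3 = 1: r = r^2 * 3 mod 31 = 19^2 * 3 = 20*3 = 29
  -> A = 29
B = 3^21 mod 31  (bits of 21 = 10101)
  bit 0 = 1: r = r^2 * 3 mod 31 = 1^2 * 3 = 1*3 = 3
  bit 1 = 0: r = r^2 mod 31 = 3^2 = 9
  bit 2 = 1: r = r^2 * 3 mod 31 = 9^2 * 3 = 19*3 = 26
  bit 3 = 0: r = r^2 mod 31 = 26^2 = 25
  bit 4 = 1: r = r^2 * 3 mod 31 = 25^2 * 3 = 5*3 = 15
  -> B = 15
s = B^a = 15^9 mod 31  (bits of 9 = 1001)
  bit 0 = 1: r = r^2 * 15 mod 31 = 1^2 * 15 = 1*15 = 15
  bit 1 = 0: r = r^2 mod 31 = 15^2 = 8
  bit 2 = 0: r = r^2 mod 31 = 8^2 = 2
  bit 3 = 1: r = r^2 * 15 mod 31 = 2^2 * 15 = 4*15 = 29
  -> s = B^a = 29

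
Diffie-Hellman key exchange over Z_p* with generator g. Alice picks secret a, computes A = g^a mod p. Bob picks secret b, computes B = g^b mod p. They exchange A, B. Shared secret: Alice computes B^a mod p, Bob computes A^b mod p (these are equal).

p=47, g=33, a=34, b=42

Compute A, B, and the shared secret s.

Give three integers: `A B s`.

A = 33^34 mod 47  (bits of 34 = 100010)
  bit 0 = 1: r = r^2 * 33 mod 47 = 1^2 * 33 = 1*33 = 33
  bit 1 = 0: r = r^2 mod 47 = 33^2 = 8
  bit 2 = 0: r = r^2 mod 47 = 8^2 = 17
  bit 3 = 0: r = r^2 mod 47 = 17^2 = 7
  bit 4 = 1: r = r^2 * 33 mod 47 = 7^2 * 33 = 2*33 = 19
  bit 5 = 0: r = r^2 mod 47 = 19^2 = 32
  -> A = 32
B = 33^42 mod 47  (bits of 42 = 101010)
  bit 0 = 1: r = r^2 * 33 mod 47 = 1^2 * 33 = 1*33 = 33
  bit 1 = 0: r = r^2 mod 47 = 33^2 = 8
  bit 2 = 1: r = r^2 * 33 mod 47 = 8^2 * 33 = 17*33 = 44
  bit 3 = 0: r = r^2 mod 47 = 44^2 = 9
  bit 4 = 1: r = r^2 * 33 mod 47 = 9^2 * 33 = 34*33 = 41
  bit 5 = 0: r = r^2 mod 47 = 41^2 = 36
  -> B = 36
s = B^a = 36^34 mod 47  (bits of 34 = 100010)
  bit 0 = 1: r = r^2 * 36 mod 47 = 1^2 * 36 = 1*36 = 36
  bit 1 = 0: r = r^2 mod 47 = 36^2 = 27
  bit 2 = 0: r = r^2 mod 47 = 27^2 = 24
  bit 3 = 0: r = r^2 mod 47 = 24^2 = 12
  bit 4 = 1: r = r^2 * 36 mod 47 = 12^2 * 36 = 3*36 = 14
  bit 5 = 0: r = r^2 mod 47 = 14^2 = 8
  -> s = B^a = 8

Answer: 32 36 8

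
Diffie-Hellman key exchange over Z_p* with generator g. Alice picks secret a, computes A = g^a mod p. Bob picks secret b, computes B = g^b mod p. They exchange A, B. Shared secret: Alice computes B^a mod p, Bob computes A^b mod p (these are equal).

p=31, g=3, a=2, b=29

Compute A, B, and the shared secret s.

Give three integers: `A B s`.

Answer: 9 21 7

Derivation:
A = 3^2 mod 31  (bits of 2 = 10)
  bit 0 = 1: r = r^2 * 3 mod 31 = 1^2 * 3 = 1*3 = 3
  bit 1 = 0: r = r^2 mod 31 = 3^2 = 9
  -> A = 9
B = 3^29 mod 31  (bits of 29 = 11101)
  bit 0 = 1: r = r^2 * 3 mod 31 = 1^2 * 3 = 1*3 = 3
  bit 1 = 1: r = r^2 * 3 mod 31 = 3^2 * 3 = 9*3 = 27
  bit 2 = 1: r = r^2 * 3 mod 31 = 27^2 * 3 = 16*3 = 17
  bit 3 = 0: r = r^2 mod 31 = 17^2 = 10
  bit 4 = 1: r = r^2 * 3 mod 31 = 10^2 * 3 = 7*3 = 21
  -> B = 21
s = B^a = 21^2 mod 31  (bits of 2 = 10)
  bit 0 = 1: r = r^2 * 21 mod 31 = 1^2 * 21 = 1*21 = 21
  bit 1 = 0: r = r^2 mod 31 = 21^2 = 7
  -> s = B^a = 7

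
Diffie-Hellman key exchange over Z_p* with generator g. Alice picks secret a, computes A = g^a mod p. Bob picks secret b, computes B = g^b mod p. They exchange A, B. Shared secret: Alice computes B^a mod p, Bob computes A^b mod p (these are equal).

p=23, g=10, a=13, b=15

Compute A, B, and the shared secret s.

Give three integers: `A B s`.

Answer: 15 5 21

Derivation:
A = 10^13 mod 23  (bits of 13 = 1101)
  bit 0 = 1: r = r^2 * 10 mod 23 = 1^2 * 10 = 1*10 = 10
  bit 1 = 1: r = r^2 * 10 mod 23 = 10^2 * 10 = 8*10 = 11
  bit 2 = 0: r = r^2 mod 23 = 11^2 = 6
  bit 3 = 1: r = r^2 * 10 mod 23 = 6^2 * 10 = 13*10 = 15
  -> A = 15
B = 10^15 mod 23  (bits of 15 = 1111)
  bit 0 = 1: r = r^2 * 10 mod 23 = 1^2 * 10 = 1*10 = 10
  bit 1 = 1: r = r^2 * 10 mod 23 = 10^2 * 10 = 8*10 = 11
  bit 2 = 1: r = r^2 * 10 mod 23 = 11^2 * 10 = 6*10 = 14
  bit 3 = 1: r = r^2 * 10 mod 23 = 14^2 * 10 = 12*10 = 5
  -> B = 5
s = B^a = 5^13 mod 23  (bits of 13 = 1101)
  bit 0 = 1: r = r^2 * 5 mod 23 = 1^2 * 5 = 1*5 = 5
  bit 1 = 1: r = r^2 * 5 mod 23 = 5^2 * 5 = 2*5 = 10
  bit 2 = 0: r = r^2 mod 23 = 10^2 = 8
  bit 3 = 1: r = r^2 * 5 mod 23 = 8^2 * 5 = 18*5 = 21
  -> s = B^a = 21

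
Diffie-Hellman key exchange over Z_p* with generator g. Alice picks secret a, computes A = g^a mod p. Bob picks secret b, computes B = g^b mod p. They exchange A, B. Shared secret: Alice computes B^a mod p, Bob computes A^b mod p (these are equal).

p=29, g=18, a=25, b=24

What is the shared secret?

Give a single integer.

A = 18^25 mod 29  (bits of 25 = 11001)
  bit 0 = 1: r = r^2 * 18 mod 29 = 1^2 * 18 = 1*18 = 18
  bit 1 = 1: r = r^2 * 18 mod 29 = 18^2 * 18 = 5*18 = 3
  bit 2 = 0: r = r^2 mod 29 = 3^2 = 9
  bit 3 = 0: r = r^2 mod 29 = 9^2 = 23
  bit 4 = 1: r = r^2 * 18 mod 29 = 23^2 * 18 = 7*18 = 10
  -> A = 10
B = 18^24 mod 29  (bits of 24 = 11000)
  bit 0 = 1: r = r^2 * 18 mod 29 = 1^2 * 18 = 1*18 = 18
  bit 1 = 1: r = r^2 * 18 mod 29 = 18^2 * 18 = 5*18 = 3
  bit 2 = 0: r = r^2 mod 29 = 3^2 = 9
  bit 3 = 0: r = r^2 mod 29 = 9^2 = 23
  bit 4 = 0: r = r^2 mod 29 = 23^2 = 7
  -> B = 7
s = B^a = 7^25 mod 29  (bits of 25 = 11001)
  bit 0 = 1: r = r^2 * 7 mod 29 = 1^2 * 7 = 1*7 = 7
  bit 1 = 1: r = r^2 * 7 mod 29 = 7^2 * 7 = 20*7 = 24
  bit 2 = 0: r = r^2 mod 29 = 24^2 = 25
  bit 3 = 0: r = r^2 mod 29 = 25^2 = 16
  bit 4 = 1: r = r^2 * 7 mod 29 = 16^2 * 7 = 24*7 = 23
  -> s = B^a = 23

Answer: 23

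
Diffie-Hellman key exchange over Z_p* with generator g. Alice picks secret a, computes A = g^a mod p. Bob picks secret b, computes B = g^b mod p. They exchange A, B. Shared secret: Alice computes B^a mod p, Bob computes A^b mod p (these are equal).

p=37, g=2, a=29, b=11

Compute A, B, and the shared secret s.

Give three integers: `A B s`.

A = 2^29 mod 37  (bits of 29 = 11101)
  bit 0 = 1: r = r^2 * 2 mod 37 = 1^2 * 2 = 1*2 = 2
  bit 1 = 1: r = r^2 * 2 mod 37 = 2^2 * 2 = 4*2 = 8
  bit 2 = 1: r = r^2 * 2 mod 37 = 8^2 * 2 = 27*2 = 17
  bit 3 = 0: r = r^2 mod 37 = 17^2 = 30
  bit 4 = 1: r = r^2 * 2 mod 37 = 30^2 * 2 = 12*2 = 24
  -> A = 24
B = 2^11 mod 37  (bits of 11 = 1011)
  bit 0 = 1: r = r^2 * 2 mod 37 = 1^2 * 2 = 1*2 = 2
  bit 1 = 0: r = r^2 mod 37 = 2^2 = 4
  bit 2 = 1: r = r^2 * 2 mod 37 = 4^2 * 2 = 16*2 = 32
  bit 3 = 1: r = r^2 * 2 mod 37 = 32^2 * 2 = 25*2 = 13
  -> B = 13
s = B^a = 13^29 mod 37  (bits of 29 = 11101)
  bit 0 = 1: r = r^2 * 13 mod 37 = 1^2 * 13 = 1*13 = 13
  bit 1 = 1: r = r^2 * 13 mod 37 = 13^2 * 13 = 21*13 = 14
  bit 2 = 1: r = r^2 * 13 mod 37 = 14^2 * 13 = 11*13 = 32
  bit 3 = 0: r = r^2 mod 37 = 32^2 = 25
  bit 4 = 1: r = r^2 * 13 mod 37 = 25^2 * 13 = 33*13 = 22
  -> s = B^a = 22

Answer: 24 13 22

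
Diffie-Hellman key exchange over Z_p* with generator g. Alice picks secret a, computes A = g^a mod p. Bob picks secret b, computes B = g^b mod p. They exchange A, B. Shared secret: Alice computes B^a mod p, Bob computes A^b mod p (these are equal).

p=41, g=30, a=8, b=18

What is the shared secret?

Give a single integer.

A = 30^8 mod 41  (bits of 8 = 1000)
  bit 0 = 1: r = r^2 * 30 mod 41 = 1^2 * 30 = 1*30 = 30
  bit 1 = 0: r = r^2 mod 41 = 30^2 = 39
  bit 2 = 0: r = r^2 mod 41 = 39^2 = 4
  bit 3 = 0: r = r^2 mod 41 = 4^2 = 16
  -> A = 16
B = 30^18 mod 41  (bits of 18 = 10010)
  bit 0 = 1: r = r^2 * 30 mod 41 = 1^2 * 30 = 1*30 = 30
  bit 1 = 0: r = r^2 mod 41 = 30^2 = 39
  bit 2 = 0: r = r^2 mod 41 = 39^2 = 4
  bit 3 = 1: r = r^2 * 30 mod 41 = 4^2 * 30 = 16*30 = 29
  bit 4 = 0: r = r^2 mod 41 = 29^2 = 21
  -> B = 21
s = B^a = 21^8 mod 41  (bits of 8 = 1000)
  bit 0 = 1: r = r^2 * 21 mod 41 = 1^2 * 21 = 1*21 = 21
  bit 1 = 0: r = r^2 mod 41 = 21^2 = 31
  bit 2 = 0: r = r^2 mod 41 = 31^2 = 18
  bit 3 = 0: r = r^2 mod 41 = 18^2 = 37
  -> s = B^a = 37

Answer: 37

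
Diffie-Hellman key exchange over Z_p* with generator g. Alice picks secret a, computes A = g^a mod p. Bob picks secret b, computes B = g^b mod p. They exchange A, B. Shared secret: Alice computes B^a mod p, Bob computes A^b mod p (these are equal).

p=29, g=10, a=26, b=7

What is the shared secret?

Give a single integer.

A = 10^26 mod 29  (bits of 26 = 11010)
  bit 0 = 1: r = r^2 * 10 mod 29 = 1^2 * 10 = 1*10 = 10
  bit 1 = 1: r = r^2 * 10 mod 29 = 10^2 * 10 = 13*10 = 14
  bit 2 = 0: r = r^2 mod 29 = 14^2 = 22
  bit 3 = 1: r = r^2 * 10 mod 29 = 22^2 * 10 = 20*10 = 26
  bit 4 = 0: r = r^2 mod 29 = 26^2 = 9
  -> A = 9
B = 10^7 mod 29  (bits of 7 = 111)
  bit 0 = 1: r = r^2 * 10 mod 29 = 1^2 * 10 = 1*10 = 10
  bit 1 = 1: r = r^2 * 10 mod 29 = 10^2 * 10 = 13*10 = 14
  bit 2 = 1: r = r^2 * 10 mod 29 = 14^2 * 10 = 22*10 = 17
  -> B = 17
s = B^a = 17^26 mod 29  (bits of 26 = 11010)
  bit 0 = 1: r = r^2 * 17 mod 29 = 1^2 * 17 = 1*17 = 17
  bit 1 = 1: r = r^2 * 17 mod 29 = 17^2 * 17 = 28*17 = 12
  bit 2 = 0: r = r^2 mod 29 = 12^2 = 28
  bit 3 = 1: r = r^2 * 17 mod 29 = 28^2 * 17 = 1*17 = 17
  bit 4 = 0: r = r^2 mod 29 = 17^2 = 28
  -> s = B^a = 28

Answer: 28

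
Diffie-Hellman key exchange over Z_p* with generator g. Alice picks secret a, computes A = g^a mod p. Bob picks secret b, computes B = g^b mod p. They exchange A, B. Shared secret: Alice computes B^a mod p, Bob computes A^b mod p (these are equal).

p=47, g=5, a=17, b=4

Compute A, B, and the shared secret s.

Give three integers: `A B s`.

Answer: 38 14 28

Derivation:
A = 5^17 mod 47  (bits of 17 = 10001)
  bit 0 = 1: r = r^2 * 5 mod 47 = 1^2 * 5 = 1*5 = 5
  bit 1 = 0: r = r^2 mod 47 = 5^2 = 25
  bit 2 = 0: r = r^2 mod 47 = 25^2 = 14
  bit 3 = 0: r = r^2 mod 47 = 14^2 = 8
  bit 4 = 1: r = r^2 * 5 mod 47 = 8^2 * 5 = 17*5 = 38
  -> A = 38
B = 5^4 mod 47  (bits of 4 = 100)
  bit 0 = 1: r = r^2 * 5 mod 47 = 1^2 * 5 = 1*5 = 5
  bit 1 = 0: r = r^2 mod 47 = 5^2 = 25
  bit 2 = 0: r = r^2 mod 47 = 25^2 = 14
  -> B = 14
s = B^a = 14^17 mod 47  (bits of 17 = 10001)
  bit 0 = 1: r = r^2 * 14 mod 47 = 1^2 * 14 = 1*14 = 14
  bit 1 = 0: r = r^2 mod 47 = 14^2 = 8
  bit 2 = 0: r = r^2 mod 47 = 8^2 = 17
  bit 3 = 0: r = r^2 mod 47 = 17^2 = 7
  bit 4 = 1: r = r^2 * 14 mod 47 = 7^2 * 14 = 2*14 = 28
  -> s = B^a = 28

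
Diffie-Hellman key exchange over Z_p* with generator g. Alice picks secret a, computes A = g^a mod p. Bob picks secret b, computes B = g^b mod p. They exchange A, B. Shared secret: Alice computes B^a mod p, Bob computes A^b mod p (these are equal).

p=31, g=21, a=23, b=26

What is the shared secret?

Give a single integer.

Answer: 9

Derivation:
A = 21^23 mod 31  (bits of 23 = 10111)
  bit 0 = 1: r = r^2 * 21 mod 31 = 1^2 * 21 = 1*21 = 21
  bit 1 = 0: r = r^2 mod 31 = 21^2 = 7
  bit 2 = 1: r = r^2 * 21 mod 31 = 7^2 * 21 = 18*21 = 6
  bit 3 = 1: r = r^2 * 21 mod 31 = 6^2 * 21 = 5*21 = 12
  bit 4 = 1: r = r^2 * 21 mod 31 = 12^2 * 21 = 20*21 = 17
  -> A = 17
B = 21^26 mod 31  (bits of 26 = 11010)
  bit 0 = 1: r = r^2 * 21 mod 31 = 1^2 * 21 = 1*21 = 21
  bit 1 = 1: r = r^2 * 21 mod 31 = 21^2 * 21 = 7*21 = 23
  bit 2 = 0: r = r^2 mod 31 = 23^2 = 2
  bit 3 = 1: r = r^2 * 21 mod 31 = 2^2 * 21 = 4*21 = 22
  bit 4 = 0: r = r^2 mod 31 = 22^2 = 19
  -> B = 19
s = B^a = 19^23 mod 31  (bits of 23 = 10111)
  bit 0 = 1: r = r^2 * 19 mod 31 = 1^2 * 19 = 1*19 = 19
  bit 1 = 0: r = r^2 mod 31 = 19^2 = 20
  bit 2 = 1: r = r^2 * 19 mod 31 = 20^2 * 19 = 28*19 = 5
  bit 3 = 1: r = r^2 * 19 mod 31 = 5^2 * 19 = 25*19 = 10
  bit 4 = 1: r = r^2 * 19 mod 31 = 10^2 * 19 = 7*19 = 9
  -> s = B^a = 9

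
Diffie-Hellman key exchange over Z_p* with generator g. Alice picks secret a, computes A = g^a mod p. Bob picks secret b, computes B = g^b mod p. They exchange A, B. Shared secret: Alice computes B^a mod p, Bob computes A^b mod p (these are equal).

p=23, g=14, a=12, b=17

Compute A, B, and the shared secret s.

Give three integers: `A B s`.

Answer: 9 20 3

Derivation:
A = 14^12 mod 23  (bits of 12 = 1100)
  bit 0 = 1: r = r^2 * 14 mod 23 = 1^2 * 14 = 1*14 = 14
  bit 1 = 1: r = r^2 * 14 mod 23 = 14^2 * 14 = 12*14 = 7
  bit 2 = 0: r = r^2 mod 23 = 7^2 = 3
  bit 3 = 0: r = r^2 mod 23 = 3^2 = 9
  -> A = 9
B = 14^17 mod 23  (bits of 17 = 10001)
  bit 0 = 1: r = r^2 * 14 mod 23 = 1^2 * 14 = 1*14 = 14
  bit 1 = 0: r = r^2 mod 23 = 14^2 = 12
  bit 2 = 0: r = r^2 mod 23 = 12^2 = 6
  bit 3 = 0: r = r^2 mod 23 = 6^2 = 13
  bit 4 = 1: r = r^2 * 14 mod 23 = 13^2 * 14 = 8*14 = 20
  -> B = 20
s = B^a = 20^12 mod 23  (bits of 12 = 1100)
  bit 0 = 1: r = r^2 * 20 mod 23 = 1^2 * 20 = 1*20 = 20
  bit 1 = 1: r = r^2 * 20 mod 23 = 20^2 * 20 = 9*20 = 19
  bit 2 = 0: r = r^2 mod 23 = 19^2 = 16
  bit 3 = 0: r = r^2 mod 23 = 16^2 = 3
  -> s = B^a = 3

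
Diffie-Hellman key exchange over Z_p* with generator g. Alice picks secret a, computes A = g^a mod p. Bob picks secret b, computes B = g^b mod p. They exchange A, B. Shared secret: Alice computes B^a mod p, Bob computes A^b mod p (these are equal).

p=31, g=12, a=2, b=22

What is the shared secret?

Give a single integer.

A = 12^2 mod 31  (bits of 2 = 10)
  bit 0 = 1: r = r^2 * 12 mod 31 = 1^2 * 12 = 1*12 = 12
  bit 1 = 0: r = r^2 mod 31 = 12^2 = 20
  -> A = 20
B = 12^22 mod 31  (bits of 22 = 10110)
  bit 0 = 1: r = r^2 * 12 mod 31 = 1^2 * 12 = 1*12 = 12
  bit 1 = 0: r = r^2 mod 31 = 12^2 = 20
  bit 2 = 1: r = r^2 * 12 mod 31 = 20^2 * 12 = 28*12 = 26
  bit 3 = 1: r = r^2 * 12 mod 31 = 26^2 * 12 = 25*12 = 21
  bit 4 = 0: r = r^2 mod 31 = 21^2 = 7
  -> B = 7
s = B^a = 7^2 mod 31  (bits of 2 = 10)
  bit 0 = 1: r = r^2 * 7 mod 31 = 1^2 * 7 = 1*7 = 7
  bit 1 = 0: r = r^2 mod 31 = 7^2 = 18
  -> s = B^a = 18

Answer: 18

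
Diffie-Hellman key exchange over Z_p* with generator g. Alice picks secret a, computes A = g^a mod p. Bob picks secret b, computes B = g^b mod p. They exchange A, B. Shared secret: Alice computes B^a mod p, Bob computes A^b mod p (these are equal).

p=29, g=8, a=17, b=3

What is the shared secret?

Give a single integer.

Answer: 14

Derivation:
A = 8^17 mod 29  (bits of 17 = 10001)
  bit 0 = 1: r = r^2 * 8 mod 29 = 1^2 * 8 = 1*8 = 8
  bit 1 = 0: r = r^2 mod 29 = 8^2 = 6
  bit 2 = 0: r = r^2 mod 29 = 6^2 = 7
  bit 3 = 0: r = r^2 mod 29 = 7^2 = 20
  bit 4 = 1: r = r^2 * 8 mod 29 = 20^2 * 8 = 23*8 = 10
  -> A = 10
B = 8^3 mod 29  (bits of 3 = 11)
  bit 0 = 1: r = r^2 * 8 mod 29 = 1^2 * 8 = 1*8 = 8
  bit 1 = 1: r = r^2 * 8 mod 29 = 8^2 * 8 = 6*8 = 19
  -> B = 19
s = B^a = 19^17 mod 29  (bits of 17 = 10001)
  bit 0 = 1: r = r^2 * 19 mod 29 = 1^2 * 19 = 1*19 = 19
  bit 1 = 0: r = r^2 mod 29 = 19^2 = 13
  bit 2 = 0: r = r^2 mod 29 = 13^2 = 24
  bit 3 = 0: r = r^2 mod 29 = 24^2 = 25
  bit 4 = 1: r = r^2 * 19 mod 29 = 25^2 * 19 = 16*19 = 14
  -> s = B^a = 14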